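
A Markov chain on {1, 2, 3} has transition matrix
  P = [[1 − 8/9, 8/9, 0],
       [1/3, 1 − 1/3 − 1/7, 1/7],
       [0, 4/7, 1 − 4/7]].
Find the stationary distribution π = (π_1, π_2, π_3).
π = (3/13, 8/13, 2/13)

This is a birth-death chain on three states, which satisfies detailed balance: π_1 · P_{12} = π_2 · P_{21} and π_2 · P_{23} = π_3 · P_{32}.
From π_1 · 8/9 = π_2 · 1/3: π_2/π_1 = (8/9)/(1/3) = 8/3.
From π_2 · 1/7 = π_3 · 4/7: π_3/π_2 = (1/7)/(4/7) = 1/4.
Take π_1 proportional to 1; then unnormalized π = (1, 8/3, 2/3). Normalize by dividing by the sum 13/3:
  π = (3/13, 8/13, 2/13).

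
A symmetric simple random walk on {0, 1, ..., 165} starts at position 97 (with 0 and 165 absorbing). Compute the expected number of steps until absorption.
E[τ | X_0 = 97] = 6596

Let v_k = E[τ | X_0 = k]. Boundary: v_0 = v_165 = 0. Recurrence: v_k = 1 + (v_{k-1} + v_{k+1})/2 for 1 ≤ k ≤ 164. The particular solution to v_k − (v_{k-1} + v_{k+1})/2 = 1 is v_k = −k^2. Adding homogeneous solution A + B k and matching boundaries gives v_k = k (165 − k). Substituting k = 97: v_97 = 97 · 68 = 6596.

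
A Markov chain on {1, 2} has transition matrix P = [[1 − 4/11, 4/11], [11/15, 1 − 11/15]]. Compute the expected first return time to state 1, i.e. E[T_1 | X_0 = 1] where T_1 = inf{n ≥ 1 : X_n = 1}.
E[T_1 | X_0 = 1] = 1/π_1 = 181/121

For an irreducible recurrent Markov chain with stationary distribution π, E[T_i | X_0 = i] = 1/π_i (Kac's formula). Here π_1 = (11/15)/(4/11 + 11/15) = (11/15)/(181/165) = 121/181, so E[T_1 | X_0 = 1] = 1/π_1 = (4/11 + 11/15)/(11/15) = (181/165)/(11/15) = 181/121.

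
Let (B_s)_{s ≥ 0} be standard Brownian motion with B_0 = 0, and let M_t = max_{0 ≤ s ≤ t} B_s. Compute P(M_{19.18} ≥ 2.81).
P(M_{19.18} ≥ 2.81) = 2·P(B_{19.18} ≥ 2.81) = 2(1 − Φ(2.81/√19.18)) ≈ 0.5211

By the reflection principle for Brownian motion, P(M_t ≥ a) = 2 · P(B_t ≥ a) for a ≥ 0. Since B_t ~ N(0, t), P(B_t ≥ 2.81) = 1 − Φ(2.81/√t) = 1 − Φ(2.81/√19.18) = 1 − Φ(0.6416). So
  P(M_{19.18} ≥ 2.81) = 2(1 − Φ(0.6416)) ≈ 0.5211.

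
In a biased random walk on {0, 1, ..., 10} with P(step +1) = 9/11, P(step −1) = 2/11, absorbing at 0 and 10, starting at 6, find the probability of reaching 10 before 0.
P(hit 10 before 0) = (1 − (2/9)^6) / (1 − (2/9)^10) = 45277461/45282901

Let u_k denote P(reach 10 before 0 | start at k). Boundary: u_0 = 0, u_10 = 1. Recurrence: u_k = 9/11·u_{k+1} + 2/11·u_{k-1} for 1 ≤ k ≤ 9. Try u_k = A + B·r^k with r = q/p = (2/11)/(9/11) = 2/9. Substitution satisfies the recurrence; boundary conditions give:
  u_k = (1 − r^k) / (1 − r^N) = (1 − (2/9)^6) / (1 − (2/9)^10) = 45277461/45282901.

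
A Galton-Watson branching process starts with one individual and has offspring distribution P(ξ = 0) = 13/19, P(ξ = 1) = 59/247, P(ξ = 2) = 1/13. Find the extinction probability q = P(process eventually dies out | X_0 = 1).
q = 1

Mean offspring μ = 0·13/19 + 1·59/247 + 2·1/13 = 97/247 ≤ 1. For μ ≤ 1 with offspring not concentrated at 1, the Galton-Watson process goes extinct almost surely, so q = 1.
(Algebraic check: The pgf is f(s) = 13/19 + 59/247·s + 1/13·s². The extinction probability q is the smallest fixed point of f in [0, 1]. Setting s = f(s):
  1/13·s² + (59/247 − 1)·s + 13/19 = 0
  1/13·s² − (13/19 + 1/13)·s + 13/19 = 0
which factors as (s − 1)·(1/13·s − 13/19) = 0, giving roots s = 1 and s = (13/19)/(1/13) = 169/19. Since 169/19 ≥ 1, the smallest root in [0, 1] is s = 1.)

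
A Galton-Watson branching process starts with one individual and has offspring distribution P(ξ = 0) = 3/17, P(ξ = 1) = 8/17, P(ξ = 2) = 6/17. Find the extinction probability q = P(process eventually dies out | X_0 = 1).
q = 1/2

The pgf is f(s) = 3/17 + 8/17·s + 6/17·s². The extinction probability q is the smallest fixed point of f in [0, 1]. Setting s = f(s):
  6/17·s² + (8/17 − 1)·s + 3/17 = 0
  6/17·s² − (3/17 + 6/17)·s + 3/17 = 0
which factors as (s − 1)·(6/17·s − 3/17) = 0, giving roots s = 1 and s = (3/17)/(6/17) = 1/2.
Mean offspring μ = 8/17 + 2·6/17 = 20/17 > 1 (supercritical), so q < 1. The extinction probability is the smaller root: q = (3/17)/(6/17) = 1/2.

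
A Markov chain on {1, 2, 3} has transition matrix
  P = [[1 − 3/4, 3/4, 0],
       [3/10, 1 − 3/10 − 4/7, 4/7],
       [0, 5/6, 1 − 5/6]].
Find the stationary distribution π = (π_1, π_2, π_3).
π = (14/73, 35/73, 24/73)

This is a birth-death chain on three states, which satisfies detailed balance: π_1 · P_{12} = π_2 · P_{21} and π_2 · P_{23} = π_3 · P_{32}.
From π_1 · 3/4 = π_2 · 3/10: π_2/π_1 = (3/4)/(3/10) = 5/2.
From π_2 · 4/7 = π_3 · 5/6: π_3/π_2 = (4/7)/(5/6) = 24/35.
Take π_1 proportional to 1; then unnormalized π = (1, 5/2, 12/7). Normalize by dividing by the sum 73/14:
  π = (14/73, 35/73, 24/73).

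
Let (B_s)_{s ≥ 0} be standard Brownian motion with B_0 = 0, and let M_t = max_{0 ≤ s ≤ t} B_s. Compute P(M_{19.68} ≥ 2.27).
P(M_{19.68} ≥ 2.27) = 2·P(B_{19.68} ≥ 2.27) = 2(1 − Φ(2.27/√19.68)) ≈ 0.6089

By the reflection principle for Brownian motion, P(M_t ≥ a) = 2 · P(B_t ≥ a) for a ≥ 0. Since B_t ~ N(0, t), P(B_t ≥ 2.27) = 1 − Φ(2.27/√t) = 1 − Φ(2.27/√19.68) = 1 − Φ(0.5117). So
  P(M_{19.68} ≥ 2.27) = 2(1 − Φ(0.5117)) ≈ 0.6089.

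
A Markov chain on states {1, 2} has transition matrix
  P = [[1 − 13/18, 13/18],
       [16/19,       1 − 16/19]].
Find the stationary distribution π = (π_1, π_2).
π_1 = 288/535, π_2 = 247/535

Solve πP = π with π_1 + π_2 = 1. From πP = π: π_1 · (1 − 13/18) + π_2 · 16/19 = π_1 ⇒ π_2 · 16/19 = π_1 · 13/18 ⇒ π_2/π_1 = (13/18)/(16/19) = 247/288. Together with π_1 + π_2 = 1:
  π_1 = (16/19)/(13/18 + 16/19) = (16/19)/(535/342) = 288/535,
  π_2 = (13/18)/(13/18 + 16/19) = (13/18)/(535/342) = 247/535.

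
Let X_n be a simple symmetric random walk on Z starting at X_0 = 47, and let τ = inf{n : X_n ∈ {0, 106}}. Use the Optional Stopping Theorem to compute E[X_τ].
E[X_τ] = 47

X_n is a martingale and τ is a bounded-mean stopping time (indeed τ is finite a.s. with bounded expectation since the walk is in a bounded region). By the OST, E[X_τ] = E[X_0] = 47. Equivalently: E[X_τ] = 106 · P(hit 106 first) + 0 · P(hit 0 first) = 106 · (47/106) = 47.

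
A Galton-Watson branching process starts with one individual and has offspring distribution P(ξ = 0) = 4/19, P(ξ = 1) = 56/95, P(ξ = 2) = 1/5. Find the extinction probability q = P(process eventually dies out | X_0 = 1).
q = 1

Mean offspring μ = 0·4/19 + 1·56/95 + 2·1/5 = 94/95 ≤ 1. For μ ≤ 1 with offspring not concentrated at 1, the Galton-Watson process goes extinct almost surely, so q = 1.
(Algebraic check: The pgf is f(s) = 4/19 + 56/95·s + 1/5·s². The extinction probability q is the smallest fixed point of f in [0, 1]. Setting s = f(s):
  1/5·s² + (56/95 − 1)·s + 4/19 = 0
  1/5·s² − (4/19 + 1/5)·s + 4/19 = 0
which factors as (s − 1)·(1/5·s − 4/19) = 0, giving roots s = 1 and s = (4/19)/(1/5) = 20/19. Since 20/19 ≥ 1, the smallest root in [0, 1] is s = 1.)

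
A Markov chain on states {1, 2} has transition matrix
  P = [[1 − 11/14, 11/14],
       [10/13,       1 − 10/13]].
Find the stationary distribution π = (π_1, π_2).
π_1 = 140/283, π_2 = 143/283

Solve πP = π with π_1 + π_2 = 1. From πP = π: π_1 · (1 − 11/14) + π_2 · 10/13 = π_1 ⇒ π_2 · 10/13 = π_1 · 11/14 ⇒ π_2/π_1 = (11/14)/(10/13) = 143/140. Together with π_1 + π_2 = 1:
  π_1 = (10/13)/(11/14 + 10/13) = (10/13)/(283/182) = 140/283,
  π_2 = (11/14)/(11/14 + 10/13) = (11/14)/(283/182) = 143/283.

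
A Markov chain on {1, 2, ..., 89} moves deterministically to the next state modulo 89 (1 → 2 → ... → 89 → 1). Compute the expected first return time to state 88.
E[T_88 | X_0 = 88] = 89

The chain cycles deterministically, so starting at state 88 it returns in exactly 89 steps. Equivalently, the stationary distribution is uniform π_j = 1/89 for every state j, so by Kac's formula E[T_88] = 1/π_88 = 89.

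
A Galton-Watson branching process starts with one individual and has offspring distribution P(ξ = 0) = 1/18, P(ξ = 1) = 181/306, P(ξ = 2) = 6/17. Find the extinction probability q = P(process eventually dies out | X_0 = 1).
q = 17/108

The pgf is f(s) = 1/18 + 181/306·s + 6/17·s². The extinction probability q is the smallest fixed point of f in [0, 1]. Setting s = f(s):
  6/17·s² + (181/306 − 1)·s + 1/18 = 0
  6/17·s² − (1/18 + 6/17)·s + 1/18 = 0
which factors as (s − 1)·(6/17·s − 1/18) = 0, giving roots s = 1 and s = (1/18)/(6/17) = 17/108.
Mean offspring μ = 181/306 + 2·6/17 = 397/306 > 1 (supercritical), so q < 1. The extinction probability is the smaller root: q = (1/18)/(6/17) = 17/108.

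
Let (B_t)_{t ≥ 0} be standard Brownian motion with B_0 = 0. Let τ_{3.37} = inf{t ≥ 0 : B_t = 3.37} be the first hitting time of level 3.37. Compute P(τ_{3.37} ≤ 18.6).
P(τ_{3.37} ≤ 18.6) = 2(1 − Φ(3.37/√18.6)) = 2(1 − Φ(0.7814)) ≈ 0.4346

By the reflection principle for standard BM, P(τ_b ≤ t) = 2 · P(B_t ≥ b). Since B_t ~ N(0, t), P(B_t ≥ 3.37) = 1 − Φ(3.37/√t) = 1 − Φ(3.37/√18.6) = 1 − Φ(0.7814) ≈ 0.21728. Doubling: P(τ_{3.37} ≤ 18.6) ≈ 2 · 0.21728 = 0.43456 ≈ 0.4346.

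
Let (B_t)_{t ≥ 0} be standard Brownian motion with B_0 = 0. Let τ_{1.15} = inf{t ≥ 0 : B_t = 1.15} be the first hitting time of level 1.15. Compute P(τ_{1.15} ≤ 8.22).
P(τ_{1.15} ≤ 8.22) = 2(1 − Φ(1.15/√8.22)) = 2(1 − Φ(0.4011)) ≈ 0.6883

By the reflection principle for standard BM, P(τ_b ≤ t) = 2 · P(B_t ≥ b). Since B_t ~ N(0, t), P(B_t ≥ 1.15) = 1 − Φ(1.15/√t) = 1 − Φ(1.15/√8.22) = 1 − Φ(0.4011) ≈ 0.34417. Doubling: P(τ_{1.15} ≤ 8.22) ≈ 2 · 0.34417 = 0.68834 ≈ 0.6883.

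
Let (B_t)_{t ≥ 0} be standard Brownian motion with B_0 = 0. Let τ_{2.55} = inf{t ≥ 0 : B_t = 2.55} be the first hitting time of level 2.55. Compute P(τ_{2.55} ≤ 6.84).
P(τ_{2.55} ≤ 6.84) = 2(1 − Φ(2.55/√6.84)) = 2(1 − Φ(0.9750)) ≈ 0.3296

By the reflection principle for standard BM, P(τ_b ≤ t) = 2 · P(B_t ≥ b). Since B_t ~ N(0, t), P(B_t ≥ 2.55) = 1 − Φ(2.55/√t) = 1 − Φ(2.55/√6.84) = 1 − Φ(0.9750) ≈ 0.16478. Doubling: P(τ_{2.55} ≤ 6.84) ≈ 2 · 0.16478 = 0.32956 ≈ 0.3296.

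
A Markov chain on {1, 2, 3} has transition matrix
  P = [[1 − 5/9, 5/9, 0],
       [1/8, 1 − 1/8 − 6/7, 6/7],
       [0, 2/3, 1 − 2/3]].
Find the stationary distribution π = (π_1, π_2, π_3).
π = (63/703, 280/703, 360/703)

This is a birth-death chain on three states, which satisfies detailed balance: π_1 · P_{12} = π_2 · P_{21} and π_2 · P_{23} = π_3 · P_{32}.
From π_1 · 5/9 = π_2 · 1/8: π_2/π_1 = (5/9)/(1/8) = 40/9.
From π_2 · 6/7 = π_3 · 2/3: π_3/π_2 = (6/7)/(2/3) = 9/7.
Take π_1 proportional to 1; then unnormalized π = (1, 40/9, 40/7). Normalize by dividing by the sum 703/63:
  π = (63/703, 280/703, 360/703).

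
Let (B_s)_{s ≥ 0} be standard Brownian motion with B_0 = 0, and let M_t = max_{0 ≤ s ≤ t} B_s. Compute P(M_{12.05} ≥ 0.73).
P(M_{12.05} ≥ 0.73) = 2·P(B_{12.05} ≥ 0.73) = 2(1 − Φ(0.73/√12.05)) ≈ 0.8334

By the reflection principle for Brownian motion, P(M_t ≥ a) = 2 · P(B_t ≥ a) for a ≥ 0. Since B_t ~ N(0, t), P(B_t ≥ 0.73) = 1 − Φ(0.73/√t) = 1 − Φ(0.73/√12.05) = 1 − Φ(0.2103). So
  P(M_{12.05} ≥ 0.73) = 2(1 − Φ(0.2103)) ≈ 0.8334.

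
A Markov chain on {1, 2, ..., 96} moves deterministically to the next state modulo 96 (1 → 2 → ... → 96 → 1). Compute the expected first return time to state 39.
E[T_39 | X_0 = 39] = 96

The chain cycles deterministically, so starting at state 39 it returns in exactly 96 steps. Equivalently, the stationary distribution is uniform π_j = 1/96 for every state j, so by Kac's formula E[T_39] = 1/π_39 = 96.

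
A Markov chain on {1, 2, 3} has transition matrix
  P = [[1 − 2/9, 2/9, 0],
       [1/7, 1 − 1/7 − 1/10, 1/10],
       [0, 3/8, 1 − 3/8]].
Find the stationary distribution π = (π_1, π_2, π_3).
π = (135/401, 210/401, 56/401)

This is a birth-death chain on three states, which satisfies detailed balance: π_1 · P_{12} = π_2 · P_{21} and π_2 · P_{23} = π_3 · P_{32}.
From π_1 · 2/9 = π_2 · 1/7: π_2/π_1 = (2/9)/(1/7) = 14/9.
From π_2 · 1/10 = π_3 · 3/8: π_3/π_2 = (1/10)/(3/8) = 4/15.
Take π_1 proportional to 1; then unnormalized π = (1, 14/9, 56/135). Normalize by dividing by the sum 401/135:
  π = (135/401, 210/401, 56/401).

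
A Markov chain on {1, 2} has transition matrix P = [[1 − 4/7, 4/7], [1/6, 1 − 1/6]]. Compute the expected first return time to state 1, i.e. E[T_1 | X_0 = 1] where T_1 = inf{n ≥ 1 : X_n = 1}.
E[T_1 | X_0 = 1] = 1/π_1 = 31/7

For an irreducible recurrent Markov chain with stationary distribution π, E[T_i | X_0 = i] = 1/π_i (Kac's formula). Here π_1 = (1/6)/(4/7 + 1/6) = (1/6)/(31/42) = 7/31, so E[T_1 | X_0 = 1] = 1/π_1 = (4/7 + 1/6)/(1/6) = (31/42)/(1/6) = 31/7.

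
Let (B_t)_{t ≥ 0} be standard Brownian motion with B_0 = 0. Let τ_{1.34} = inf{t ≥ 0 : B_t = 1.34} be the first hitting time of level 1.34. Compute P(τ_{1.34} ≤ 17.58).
P(τ_{1.34} ≤ 17.58) = 2(1 − Φ(1.34/√17.58)) = 2(1 − Φ(0.3196)) ≈ 0.7493

By the reflection principle for standard BM, P(τ_b ≤ t) = 2 · P(B_t ≥ b). Since B_t ~ N(0, t), P(B_t ≥ 1.34) = 1 − Φ(1.34/√t) = 1 − Φ(1.34/√17.58) = 1 − Φ(0.3196) ≈ 0.37464. Doubling: P(τ_{1.34} ≤ 17.58) ≈ 2 · 0.37464 = 0.74928 ≈ 0.7493.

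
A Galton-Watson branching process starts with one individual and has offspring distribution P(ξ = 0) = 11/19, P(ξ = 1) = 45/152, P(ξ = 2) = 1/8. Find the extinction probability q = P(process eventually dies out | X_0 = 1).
q = 1

Mean offspring μ = 0·11/19 + 1·45/152 + 2·1/8 = 83/152 ≤ 1. For μ ≤ 1 with offspring not concentrated at 1, the Galton-Watson process goes extinct almost surely, so q = 1.
(Algebraic check: The pgf is f(s) = 11/19 + 45/152·s + 1/8·s². The extinction probability q is the smallest fixed point of f in [0, 1]. Setting s = f(s):
  1/8·s² + (45/152 − 1)·s + 11/19 = 0
  1/8·s² − (11/19 + 1/8)·s + 11/19 = 0
which factors as (s − 1)·(1/8·s − 11/19) = 0, giving roots s = 1 and s = (11/19)/(1/8) = 88/19. Since 88/19 ≥ 1, the smallest root in [0, 1] is s = 1.)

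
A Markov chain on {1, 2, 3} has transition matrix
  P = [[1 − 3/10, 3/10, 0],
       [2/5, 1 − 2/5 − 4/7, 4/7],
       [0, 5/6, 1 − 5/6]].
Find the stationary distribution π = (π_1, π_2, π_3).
π = (140/317, 105/317, 72/317)

This is a birth-death chain on three states, which satisfies detailed balance: π_1 · P_{12} = π_2 · P_{21} and π_2 · P_{23} = π_3 · P_{32}.
From π_1 · 3/10 = π_2 · 2/5: π_2/π_1 = (3/10)/(2/5) = 3/4.
From π_2 · 4/7 = π_3 · 5/6: π_3/π_2 = (4/7)/(5/6) = 24/35.
Take π_1 proportional to 1; then unnormalized π = (1, 3/4, 18/35). Normalize by dividing by the sum 317/140:
  π = (140/317, 105/317, 72/317).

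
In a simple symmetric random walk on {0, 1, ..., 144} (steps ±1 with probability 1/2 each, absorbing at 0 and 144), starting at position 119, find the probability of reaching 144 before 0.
P(hit 144 before 0) = 119/144

Let u_k = P(hit 144 before 0 | start at k). Then u_0 = 0, u_144 = 1, and u_k = u_{k-1}/2 + u_{k+1}/2 for 1 ≤ k ≤ 143. This harmonic recurrence is solved by u_k = k/144, giving u_119 = 119/144.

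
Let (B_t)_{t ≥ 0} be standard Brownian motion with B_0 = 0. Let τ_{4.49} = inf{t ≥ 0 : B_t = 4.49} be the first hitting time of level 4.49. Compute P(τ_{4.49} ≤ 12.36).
P(τ_{4.49} ≤ 12.36) = 2(1 − Φ(4.49/√12.36)) = 2(1 − Φ(1.2771)) ≈ 0.2016

By the reflection principle for standard BM, P(τ_b ≤ t) = 2 · P(B_t ≥ b). Since B_t ~ N(0, t), P(B_t ≥ 4.49) = 1 − Φ(4.49/√t) = 1 − Φ(4.49/√12.36) = 1 − Φ(1.2771) ≈ 0.10078. Doubling: P(τ_{4.49} ≤ 12.36) ≈ 2 · 0.10078 = 0.20156 ≈ 0.2016.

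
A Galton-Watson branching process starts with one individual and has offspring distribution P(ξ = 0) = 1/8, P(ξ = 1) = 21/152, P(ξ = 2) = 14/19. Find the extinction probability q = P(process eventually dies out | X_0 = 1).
q = 19/112

The pgf is f(s) = 1/8 + 21/152·s + 14/19·s². The extinction probability q is the smallest fixed point of f in [0, 1]. Setting s = f(s):
  14/19·s² + (21/152 − 1)·s + 1/8 = 0
  14/19·s² − (1/8 + 14/19)·s + 1/8 = 0
which factors as (s − 1)·(14/19·s − 1/8) = 0, giving roots s = 1 and s = (1/8)/(14/19) = 19/112.
Mean offspring μ = 21/152 + 2·14/19 = 245/152 > 1 (supercritical), so q < 1. The extinction probability is the smaller root: q = (1/8)/(14/19) = 19/112.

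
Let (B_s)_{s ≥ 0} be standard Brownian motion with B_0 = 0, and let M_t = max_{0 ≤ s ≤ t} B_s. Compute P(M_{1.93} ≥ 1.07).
P(M_{1.93} ≥ 1.07) = 2·P(B_{1.93} ≥ 1.07) = 2(1 − Φ(1.07/√1.93)) ≈ 0.4412

By the reflection principle for Brownian motion, P(M_t ≥ a) = 2 · P(B_t ≥ a) for a ≥ 0. Since B_t ~ N(0, t), P(B_t ≥ 1.07) = 1 − Φ(1.07/√t) = 1 − Φ(1.07/√1.93) = 1 − Φ(0.7702). So
  P(M_{1.93} ≥ 1.07) = 2(1 − Φ(0.7702)) ≈ 0.4412.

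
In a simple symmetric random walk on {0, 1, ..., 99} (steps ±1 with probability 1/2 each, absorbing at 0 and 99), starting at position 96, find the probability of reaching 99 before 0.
P(hit 99 before 0) = 96/99 = 32/33

Let u_k = P(hit 99 before 0 | start at k). Then u_0 = 0, u_99 = 1, and u_k = u_{k-1}/2 + u_{k+1}/2 for 1 ≤ k ≤ 98. This harmonic recurrence is solved by u_k = k/99, giving u_96 = 96/99 = 32/33.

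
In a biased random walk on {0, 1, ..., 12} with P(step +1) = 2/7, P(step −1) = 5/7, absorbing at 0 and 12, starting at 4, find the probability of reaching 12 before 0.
P(hit 12 before 0) = (1 − (5/2)^4) / (1 − (5/2)^12) = 256/400881

Let u_k denote P(reach 12 before 0 | start at k). Boundary: u_0 = 0, u_12 = 1. Recurrence: u_k = 2/7·u_{k+1} + 5/7·u_{k-1} for 1 ≤ k ≤ 11. Try u_k = A + B·r^k with r = q/p = (5/7)/(2/7) = 5/2. Substitution satisfies the recurrence; boundary conditions give:
  u_k = (1 − r^k) / (1 − r^N) = (1 − (5/2)^4) / (1 − (5/2)^12) = 256/400881.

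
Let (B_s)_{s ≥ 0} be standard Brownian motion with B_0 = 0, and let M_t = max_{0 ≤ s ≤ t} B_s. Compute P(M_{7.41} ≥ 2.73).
P(M_{7.41} ≥ 2.73) = 2·P(B_{7.41} ≥ 2.73) = 2(1 − Φ(2.73/√7.41)) ≈ 0.3159

By the reflection principle for Brownian motion, P(M_t ≥ a) = 2 · P(B_t ≥ a) for a ≥ 0. Since B_t ~ N(0, t), P(B_t ≥ 2.73) = 1 − Φ(2.73/√t) = 1 − Φ(2.73/√7.41) = 1 − Φ(1.0029). So
  P(M_{7.41} ≥ 2.73) = 2(1 − Φ(1.0029)) ≈ 0.3159.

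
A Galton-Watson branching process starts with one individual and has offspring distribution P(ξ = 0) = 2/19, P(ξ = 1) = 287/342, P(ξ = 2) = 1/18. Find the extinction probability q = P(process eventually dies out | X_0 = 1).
q = 1

Mean offspring μ = 0·2/19 + 1·287/342 + 2·1/18 = 325/342 ≤ 1. For μ ≤ 1 with offspring not concentrated at 1, the Galton-Watson process goes extinct almost surely, so q = 1.
(Algebraic check: The pgf is f(s) = 2/19 + 287/342·s + 1/18·s². The extinction probability q is the smallest fixed point of f in [0, 1]. Setting s = f(s):
  1/18·s² + (287/342 − 1)·s + 2/19 = 0
  1/18·s² − (2/19 + 1/18)·s + 2/19 = 0
which factors as (s − 1)·(1/18·s − 2/19) = 0, giving roots s = 1 and s = (2/19)/(1/18) = 36/19. Since 36/19 ≥ 1, the smallest root in [0, 1] is s = 1.)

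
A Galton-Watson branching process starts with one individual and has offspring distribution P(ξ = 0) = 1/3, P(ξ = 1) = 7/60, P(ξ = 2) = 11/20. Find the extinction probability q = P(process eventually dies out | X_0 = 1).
q = 20/33

The pgf is f(s) = 1/3 + 7/60·s + 11/20·s². The extinction probability q is the smallest fixed point of f in [0, 1]. Setting s = f(s):
  11/20·s² + (7/60 − 1)·s + 1/3 = 0
  11/20·s² − (1/3 + 11/20)·s + 1/3 = 0
which factors as (s − 1)·(11/20·s − 1/3) = 0, giving roots s = 1 and s = (1/3)/(11/20) = 20/33.
Mean offspring μ = 7/60 + 2·11/20 = 73/60 > 1 (supercritical), so q < 1. The extinction probability is the smaller root: q = (1/3)/(11/20) = 20/33.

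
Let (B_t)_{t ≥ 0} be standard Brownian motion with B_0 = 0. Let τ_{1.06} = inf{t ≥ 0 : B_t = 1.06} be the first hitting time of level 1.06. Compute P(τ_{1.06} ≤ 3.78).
P(τ_{1.06} ≤ 3.78) = 2(1 − Φ(1.06/√3.78)) = 2(1 − Φ(0.5452)) ≈ 0.5856

By the reflection principle for standard BM, P(τ_b ≤ t) = 2 · P(B_t ≥ b). Since B_t ~ N(0, t), P(B_t ≥ 1.06) = 1 − Φ(1.06/√t) = 1 − Φ(1.06/√3.78) = 1 − Φ(0.5452) ≈ 0.29281. Doubling: P(τ_{1.06} ≤ 3.78) ≈ 2 · 0.29281 = 0.58562 ≈ 0.5856.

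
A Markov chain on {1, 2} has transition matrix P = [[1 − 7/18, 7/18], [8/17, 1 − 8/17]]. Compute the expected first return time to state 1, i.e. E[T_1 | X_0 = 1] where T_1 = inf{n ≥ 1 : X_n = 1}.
E[T_1 | X_0 = 1] = 1/π_1 = 263/144

For an irreducible recurrent Markov chain with stationary distribution π, E[T_i | X_0 = i] = 1/π_i (Kac's formula). Here π_1 = (8/17)/(7/18 + 8/17) = (8/17)/(263/306) = 144/263, so E[T_1 | X_0 = 1] = 1/π_1 = (7/18 + 8/17)/(8/17) = (263/306)/(8/17) = 263/144.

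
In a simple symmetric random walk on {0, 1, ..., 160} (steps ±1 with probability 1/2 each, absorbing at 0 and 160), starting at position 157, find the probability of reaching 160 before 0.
P(hit 160 before 0) = 157/160

Let u_k = P(hit 160 before 0 | start at k). Then u_0 = 0, u_160 = 1, and u_k = u_{k-1}/2 + u_{k+1}/2 for 1 ≤ k ≤ 159. This harmonic recurrence is solved by u_k = k/160, giving u_157 = 157/160.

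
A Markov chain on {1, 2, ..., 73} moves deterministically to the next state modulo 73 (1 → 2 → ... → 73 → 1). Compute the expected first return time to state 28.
E[T_28 | X_0 = 28] = 73

The chain cycles deterministically, so starting at state 28 it returns in exactly 73 steps. Equivalently, the stationary distribution is uniform π_j = 1/73 for every state j, so by Kac's formula E[T_28] = 1/π_28 = 73.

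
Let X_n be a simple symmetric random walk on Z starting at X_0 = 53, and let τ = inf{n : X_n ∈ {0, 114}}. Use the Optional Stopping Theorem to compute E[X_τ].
E[X_τ] = 53

X_n is a martingale and τ is a bounded-mean stopping time (indeed τ is finite a.s. with bounded expectation since the walk is in a bounded region). By the OST, E[X_τ] = E[X_0] = 53. Equivalently: E[X_τ] = 114 · P(hit 114 first) + 0 · P(hit 0 first) = 114 · (53/114) = 53.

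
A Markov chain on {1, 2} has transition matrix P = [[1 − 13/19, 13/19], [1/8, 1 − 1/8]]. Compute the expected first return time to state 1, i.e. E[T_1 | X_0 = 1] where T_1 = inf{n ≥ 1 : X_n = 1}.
E[T_1 | X_0 = 1] = 1/π_1 = 123/19

For an irreducible recurrent Markov chain with stationary distribution π, E[T_i | X_0 = i] = 1/π_i (Kac's formula). Here π_1 = (1/8)/(13/19 + 1/8) = (1/8)/(123/152) = 19/123, so E[T_1 | X_0 = 1] = 1/π_1 = (13/19 + 1/8)/(1/8) = (123/152)/(1/8) = 123/19.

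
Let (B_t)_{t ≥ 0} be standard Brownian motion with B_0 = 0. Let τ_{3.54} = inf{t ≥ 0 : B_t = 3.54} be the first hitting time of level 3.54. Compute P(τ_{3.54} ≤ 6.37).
P(τ_{3.54} ≤ 6.37) = 2(1 − Φ(3.54/√6.37)) = 2(1 − Φ(1.4026)) ≈ 0.1607

By the reflection principle for standard BM, P(τ_b ≤ t) = 2 · P(B_t ≥ b). Since B_t ~ N(0, t), P(B_t ≥ 3.54) = 1 − Φ(3.54/√t) = 1 − Φ(3.54/√6.37) = 1 − Φ(1.4026) ≈ 0.08037. Doubling: P(τ_{3.54} ≤ 6.37) ≈ 2 · 0.08037 = 0.16074 ≈ 0.1607.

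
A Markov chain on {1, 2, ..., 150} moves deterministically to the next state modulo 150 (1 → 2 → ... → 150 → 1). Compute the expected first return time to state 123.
E[T_123 | X_0 = 123] = 150

The chain cycles deterministically, so starting at state 123 it returns in exactly 150 steps. Equivalently, the stationary distribution is uniform π_j = 1/150 for every state j, so by Kac's formula E[T_123] = 1/π_123 = 150.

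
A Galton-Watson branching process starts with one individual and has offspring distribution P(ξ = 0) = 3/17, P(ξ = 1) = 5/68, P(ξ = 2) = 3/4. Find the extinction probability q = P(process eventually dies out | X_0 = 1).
q = 4/17

The pgf is f(s) = 3/17 + 5/68·s + 3/4·s². The extinction probability q is the smallest fixed point of f in [0, 1]. Setting s = f(s):
  3/4·s² + (5/68 − 1)·s + 3/17 = 0
  3/4·s² − (3/17 + 3/4)·s + 3/17 = 0
which factors as (s − 1)·(3/4·s − 3/17) = 0, giving roots s = 1 and s = (3/17)/(3/4) = 4/17.
Mean offspring μ = 5/68 + 2·3/4 = 107/68 > 1 (supercritical), so q < 1. The extinction probability is the smaller root: q = (3/17)/(3/4) = 4/17.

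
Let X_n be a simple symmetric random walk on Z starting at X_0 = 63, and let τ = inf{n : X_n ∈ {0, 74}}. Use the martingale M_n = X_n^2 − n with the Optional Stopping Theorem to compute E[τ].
E[τ] = 693

M_n = X_n^2 − n is a martingale (since E[X_{n+1}^2 | F_n] = X_n^2 + 1). By OST (τ has finite mean in a bounded region), E[M_τ] = E[M_0] = X_0^2 − 0 = 63^2 = 3969. Also E[M_τ] = E[X_τ^2] − E[τ]. The walk exits at 0 or 74, with P(hit 74 first) = 63/74, so E[X_τ^2] = 74^2 · 63/74 + 0 = 4662. Thus E[τ] = E[X_τ^2] − E[M_τ] = 4662 − 3969 = 693 = 63(74 − 63) = 693.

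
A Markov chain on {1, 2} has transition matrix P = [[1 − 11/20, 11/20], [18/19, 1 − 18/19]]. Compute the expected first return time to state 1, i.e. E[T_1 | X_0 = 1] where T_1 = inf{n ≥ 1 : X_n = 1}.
E[T_1 | X_0 = 1] = 1/π_1 = 569/360

For an irreducible recurrent Markov chain with stationary distribution π, E[T_i | X_0 = i] = 1/π_i (Kac's formula). Here π_1 = (18/19)/(11/20 + 18/19) = (18/19)/(569/380) = 360/569, so E[T_1 | X_0 = 1] = 1/π_1 = (11/20 + 18/19)/(18/19) = (569/380)/(18/19) = 569/360.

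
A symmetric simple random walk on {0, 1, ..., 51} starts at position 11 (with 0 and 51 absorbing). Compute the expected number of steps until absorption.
E[τ | X_0 = 11] = 440

Let v_k = E[τ | X_0 = k]. Boundary: v_0 = v_51 = 0. Recurrence: v_k = 1 + (v_{k-1} + v_{k+1})/2 for 1 ≤ k ≤ 50. The particular solution to v_k − (v_{k-1} + v_{k+1})/2 = 1 is v_k = −k^2. Adding homogeneous solution A + B k and matching boundaries gives v_k = k (51 − k). Substituting k = 11: v_11 = 11 · 40 = 440.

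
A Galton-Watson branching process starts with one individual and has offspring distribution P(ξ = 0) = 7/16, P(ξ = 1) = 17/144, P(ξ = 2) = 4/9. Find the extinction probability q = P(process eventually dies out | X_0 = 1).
q = 63/64

The pgf is f(s) = 7/16 + 17/144·s + 4/9·s². The extinction probability q is the smallest fixed point of f in [0, 1]. Setting s = f(s):
  4/9·s² + (17/144 − 1)·s + 7/16 = 0
  4/9·s² − (7/16 + 4/9)·s + 7/16 = 0
which factors as (s − 1)·(4/9·s − 7/16) = 0, giving roots s = 1 and s = (7/16)/(4/9) = 63/64.
Mean offspring μ = 17/144 + 2·4/9 = 145/144 > 1 (supercritical), so q < 1. The extinction probability is the smaller root: q = (7/16)/(4/9) = 63/64.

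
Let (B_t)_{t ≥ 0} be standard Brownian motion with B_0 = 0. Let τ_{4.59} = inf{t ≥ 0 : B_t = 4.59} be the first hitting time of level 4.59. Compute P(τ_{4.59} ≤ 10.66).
P(τ_{4.59} ≤ 10.66) = 2(1 − Φ(4.59/√10.66)) = 2(1 − Φ(1.4058)) ≈ 0.1598

By the reflection principle for standard BM, P(τ_b ≤ t) = 2 · P(B_t ≥ b). Since B_t ~ N(0, t), P(B_t ≥ 4.59) = 1 − Φ(4.59/√t) = 1 − Φ(4.59/√10.66) = 1 − Φ(1.4058) ≈ 0.07989. Doubling: P(τ_{4.59} ≤ 10.66) ≈ 2 · 0.07989 = 0.15978 ≈ 0.1598.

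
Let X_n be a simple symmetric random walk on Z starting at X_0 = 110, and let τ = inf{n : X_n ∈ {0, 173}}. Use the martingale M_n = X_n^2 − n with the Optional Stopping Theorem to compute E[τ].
E[τ] = 6930

M_n = X_n^2 − n is a martingale (since E[X_{n+1}^2 | F_n] = X_n^2 + 1). By OST (τ has finite mean in a bounded region), E[M_τ] = E[M_0] = X_0^2 − 0 = 110^2 = 12100. Also E[M_τ] = E[X_τ^2] − E[τ]. The walk exits at 0 or 173, with P(hit 173 first) = 110/173, so E[X_τ^2] = 173^2 · 110/173 + 0 = 19030. Thus E[τ] = E[X_τ^2] − E[M_τ] = 19030 − 12100 = 6930 = 110(173 − 110) = 6930.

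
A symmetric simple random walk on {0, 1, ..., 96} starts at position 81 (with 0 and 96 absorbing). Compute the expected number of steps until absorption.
E[τ | X_0 = 81] = 1215

Let v_k = E[τ | X_0 = k]. Boundary: v_0 = v_96 = 0. Recurrence: v_k = 1 + (v_{k-1} + v_{k+1})/2 for 1 ≤ k ≤ 95. The particular solution to v_k − (v_{k-1} + v_{k+1})/2 = 1 is v_k = −k^2. Adding homogeneous solution A + B k and matching boundaries gives v_k = k (96 − k). Substituting k = 81: v_81 = 81 · 15 = 1215.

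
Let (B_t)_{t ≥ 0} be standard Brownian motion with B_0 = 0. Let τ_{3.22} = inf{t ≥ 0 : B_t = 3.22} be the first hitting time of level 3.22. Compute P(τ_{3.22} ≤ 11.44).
P(τ_{3.22} ≤ 11.44) = 2(1 − Φ(3.22/√11.44)) = 2(1 − Φ(0.9520)) ≈ 0.3411

By the reflection principle for standard BM, P(τ_b ≤ t) = 2 · P(B_t ≥ b). Since B_t ~ N(0, t), P(B_t ≥ 3.22) = 1 − Φ(3.22/√t) = 1 − Φ(3.22/√11.44) = 1 − Φ(0.9520) ≈ 0.17055. Doubling: P(τ_{3.22} ≤ 11.44) ≈ 2 · 0.17055 = 0.34110 ≈ 0.3411.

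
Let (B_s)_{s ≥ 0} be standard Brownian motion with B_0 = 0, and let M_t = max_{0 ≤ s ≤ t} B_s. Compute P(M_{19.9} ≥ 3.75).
P(M_{19.9} ≥ 3.75) = 2·P(B_{19.9} ≥ 3.75) = 2(1 − Φ(3.75/√19.9)) ≈ 0.4006

By the reflection principle for Brownian motion, P(M_t ≥ a) = 2 · P(B_t ≥ a) for a ≥ 0. Since B_t ~ N(0, t), P(B_t ≥ 3.75) = 1 − Φ(3.75/√t) = 1 − Φ(3.75/√19.9) = 1 − Φ(0.8406). So
  P(M_{19.9} ≥ 3.75) = 2(1 − Φ(0.8406)) ≈ 0.4006.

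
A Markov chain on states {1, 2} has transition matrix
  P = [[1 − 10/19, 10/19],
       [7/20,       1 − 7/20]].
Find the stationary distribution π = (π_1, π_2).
π_1 = 133/333, π_2 = 200/333

Solve πP = π with π_1 + π_2 = 1. From πP = π: π_1 · (1 − 10/19) + π_2 · 7/20 = π_1 ⇒ π_2 · 7/20 = π_1 · 10/19 ⇒ π_2/π_1 = (10/19)/(7/20) = 200/133. Together with π_1 + π_2 = 1:
  π_1 = (7/20)/(10/19 + 7/20) = (7/20)/(333/380) = 133/333,
  π_2 = (10/19)/(10/19 + 7/20) = (10/19)/(333/380) = 200/333.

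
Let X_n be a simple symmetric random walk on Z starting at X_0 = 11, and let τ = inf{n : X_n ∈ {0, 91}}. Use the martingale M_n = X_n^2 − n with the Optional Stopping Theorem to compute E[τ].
E[τ] = 880

M_n = X_n^2 − n is a martingale (since E[X_{n+1}^2 | F_n] = X_n^2 + 1). By OST (τ has finite mean in a bounded region), E[M_τ] = E[M_0] = X_0^2 − 0 = 11^2 = 121. Also E[M_τ] = E[X_τ^2] − E[τ]. The walk exits at 0 or 91, with P(hit 91 first) = 11/91, so E[X_τ^2] = 91^2 · 11/91 + 0 = 1001. Thus E[τ] = E[X_τ^2] − E[M_τ] = 1001 − 121 = 880 = 11(91 − 11) = 880.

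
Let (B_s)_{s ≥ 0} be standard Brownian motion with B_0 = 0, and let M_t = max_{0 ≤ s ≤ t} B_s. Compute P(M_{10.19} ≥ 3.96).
P(M_{10.19} ≥ 3.96) = 2·P(B_{10.19} ≥ 3.96) = 2(1 − Φ(3.96/√10.19)) ≈ 0.2148

By the reflection principle for Brownian motion, P(M_t ≥ a) = 2 · P(B_t ≥ a) for a ≥ 0. Since B_t ~ N(0, t), P(B_t ≥ 3.96) = 1 − Φ(3.96/√t) = 1 − Φ(3.96/√10.19) = 1 − Φ(1.2405). So
  P(M_{10.19} ≥ 3.96) = 2(1 − Φ(1.2405)) ≈ 0.2148.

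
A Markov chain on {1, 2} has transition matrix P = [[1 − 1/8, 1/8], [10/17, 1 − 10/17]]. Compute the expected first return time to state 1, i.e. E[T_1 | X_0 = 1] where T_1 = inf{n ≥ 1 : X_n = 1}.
E[T_1 | X_0 = 1] = 1/π_1 = 97/80

For an irreducible recurrent Markov chain with stationary distribution π, E[T_i | X_0 = i] = 1/π_i (Kac's formula). Here π_1 = (10/17)/(1/8 + 10/17) = (10/17)/(97/136) = 80/97, so E[T_1 | X_0 = 1] = 1/π_1 = (1/8 + 10/17)/(10/17) = (97/136)/(10/17) = 97/80.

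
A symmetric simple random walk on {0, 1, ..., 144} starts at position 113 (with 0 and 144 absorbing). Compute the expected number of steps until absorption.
E[τ | X_0 = 113] = 3503

Let v_k = E[τ | X_0 = k]. Boundary: v_0 = v_144 = 0. Recurrence: v_k = 1 + (v_{k-1} + v_{k+1})/2 for 1 ≤ k ≤ 143. The particular solution to v_k − (v_{k-1} + v_{k+1})/2 = 1 is v_k = −k^2. Adding homogeneous solution A + B k and matching boundaries gives v_k = k (144 − k). Substituting k = 113: v_113 = 113 · 31 = 3503.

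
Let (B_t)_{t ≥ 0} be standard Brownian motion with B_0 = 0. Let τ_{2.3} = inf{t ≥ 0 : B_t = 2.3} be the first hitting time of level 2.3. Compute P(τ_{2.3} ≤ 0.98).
P(τ_{2.3} ≤ 0.98) = 2(1 − Φ(2.3/√0.98)) = 2(1 − Φ(2.3234)) ≈ 0.0202

By the reflection principle for standard BM, P(τ_b ≤ t) = 2 · P(B_t ≥ b). Since B_t ~ N(0, t), P(B_t ≥ 2.3) = 1 − Φ(2.3/√t) = 1 − Φ(2.3/√0.98) = 1 − Φ(2.3234) ≈ 0.01008. Doubling: P(τ_{2.3} ≤ 0.98) ≈ 2 · 0.01008 = 0.02016 ≈ 0.0202.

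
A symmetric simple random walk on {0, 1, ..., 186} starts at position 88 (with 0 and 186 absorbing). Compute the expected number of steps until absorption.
E[τ | X_0 = 88] = 8624

Let v_k = E[τ | X_0 = k]. Boundary: v_0 = v_186 = 0. Recurrence: v_k = 1 + (v_{k-1} + v_{k+1})/2 for 1 ≤ k ≤ 185. The particular solution to v_k − (v_{k-1} + v_{k+1})/2 = 1 is v_k = −k^2. Adding homogeneous solution A + B k and matching boundaries gives v_k = k (186 − k). Substituting k = 88: v_88 = 88 · 98 = 8624.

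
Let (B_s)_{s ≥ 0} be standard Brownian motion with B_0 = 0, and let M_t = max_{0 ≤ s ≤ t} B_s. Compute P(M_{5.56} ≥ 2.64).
P(M_{5.56} ≥ 2.64) = 2·P(B_{5.56} ≥ 2.64) = 2(1 − Φ(2.64/√5.56)) ≈ 0.2629

By the reflection principle for Brownian motion, P(M_t ≥ a) = 2 · P(B_t ≥ a) for a ≥ 0. Since B_t ~ N(0, t), P(B_t ≥ 2.64) = 1 − Φ(2.64/√t) = 1 − Φ(2.64/√5.56) = 1 − Φ(1.1196). So
  P(M_{5.56} ≥ 2.64) = 2(1 − Φ(1.1196)) ≈ 0.2629.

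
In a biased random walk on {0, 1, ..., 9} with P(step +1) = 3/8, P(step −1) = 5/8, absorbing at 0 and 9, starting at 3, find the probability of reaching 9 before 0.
P(hit 9 before 0) = (1 − (5/3)^3) / (1 − (5/3)^9) = 729/19729

Let u_k denote P(reach 9 before 0 | start at k). Boundary: u_0 = 0, u_9 = 1. Recurrence: u_k = 3/8·u_{k+1} + 5/8·u_{k-1} for 1 ≤ k ≤ 8. Try u_k = A + B·r^k with r = q/p = (5/8)/(3/8) = 5/3. Substitution satisfies the recurrence; boundary conditions give:
  u_k = (1 − r^k) / (1 − r^N) = (1 − (5/3)^3) / (1 − (5/3)^9) = 729/19729.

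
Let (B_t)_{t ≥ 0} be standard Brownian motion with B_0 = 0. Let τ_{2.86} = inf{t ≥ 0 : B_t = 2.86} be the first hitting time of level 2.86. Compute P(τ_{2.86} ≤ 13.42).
P(τ_{2.86} ≤ 13.42) = 2(1 − Φ(2.86/√13.42)) = 2(1 − Φ(0.7807)) ≈ 0.4350

By the reflection principle for standard BM, P(τ_b ≤ t) = 2 · P(B_t ≥ b). Since B_t ~ N(0, t), P(B_t ≥ 2.86) = 1 − Φ(2.86/√t) = 1 − Φ(2.86/√13.42) = 1 − Φ(0.7807) ≈ 0.21749. Doubling: P(τ_{2.86} ≤ 13.42) ≈ 2 · 0.21749 = 0.43498 ≈ 0.4350.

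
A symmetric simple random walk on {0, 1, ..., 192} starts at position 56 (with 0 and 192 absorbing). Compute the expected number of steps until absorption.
E[τ | X_0 = 56] = 7616

Let v_k = E[τ | X_0 = k]. Boundary: v_0 = v_192 = 0. Recurrence: v_k = 1 + (v_{k-1} + v_{k+1})/2 for 1 ≤ k ≤ 191. The particular solution to v_k − (v_{k-1} + v_{k+1})/2 = 1 is v_k = −k^2. Adding homogeneous solution A + B k and matching boundaries gives v_k = k (192 − k). Substituting k = 56: v_56 = 56 · 136 = 7616.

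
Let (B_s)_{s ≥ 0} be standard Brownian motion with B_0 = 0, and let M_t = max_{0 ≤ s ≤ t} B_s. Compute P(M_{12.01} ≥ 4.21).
P(M_{12.01} ≥ 4.21) = 2·P(B_{12.01} ≥ 4.21) = 2(1 − Φ(4.21/√12.01)) ≈ 0.2244

By the reflection principle for Brownian motion, P(M_t ≥ a) = 2 · P(B_t ≥ a) for a ≥ 0. Since B_t ~ N(0, t), P(B_t ≥ 4.21) = 1 − Φ(4.21/√t) = 1 − Φ(4.21/√12.01) = 1 − Φ(1.2148). So
  P(M_{12.01} ≥ 4.21) = 2(1 − Φ(1.2148)) ≈ 0.2244.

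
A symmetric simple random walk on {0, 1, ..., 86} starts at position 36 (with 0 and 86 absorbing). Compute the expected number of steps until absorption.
E[τ | X_0 = 36] = 1800

Let v_k = E[τ | X_0 = k]. Boundary: v_0 = v_86 = 0. Recurrence: v_k = 1 + (v_{k-1} + v_{k+1})/2 for 1 ≤ k ≤ 85. The particular solution to v_k − (v_{k-1} + v_{k+1})/2 = 1 is v_k = −k^2. Adding homogeneous solution A + B k and matching boundaries gives v_k = k (86 − k). Substituting k = 36: v_36 = 36 · 50 = 1800.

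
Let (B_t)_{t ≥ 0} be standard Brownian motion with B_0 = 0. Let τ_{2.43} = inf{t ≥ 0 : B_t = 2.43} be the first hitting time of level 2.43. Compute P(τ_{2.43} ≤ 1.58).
P(τ_{2.43} ≤ 1.58) = 2(1 − Φ(2.43/√1.58)) = 2(1 − Φ(1.9332)) ≈ 0.0532

By the reflection principle for standard BM, P(τ_b ≤ t) = 2 · P(B_t ≥ b). Since B_t ~ N(0, t), P(B_t ≥ 2.43) = 1 − Φ(2.43/√t) = 1 − Φ(2.43/√1.58) = 1 − Φ(1.9332) ≈ 0.02661. Doubling: P(τ_{2.43} ≤ 1.58) ≈ 2 · 0.02661 = 0.05322 ≈ 0.0532.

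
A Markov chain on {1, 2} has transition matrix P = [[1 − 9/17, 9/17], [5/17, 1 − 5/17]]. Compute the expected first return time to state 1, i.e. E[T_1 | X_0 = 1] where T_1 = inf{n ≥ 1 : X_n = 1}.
E[T_1 | X_0 = 1] = 1/π_1 = 14/5

For an irreducible recurrent Markov chain with stationary distribution π, E[T_i | X_0 = i] = 1/π_i (Kac's formula). Here π_1 = (5/17)/(9/17 + 5/17) = (5/17)/(14/17) = 5/14, so E[T_1 | X_0 = 1] = 1/π_1 = (9/17 + 5/17)/(5/17) = (14/17)/(5/17) = 14/5.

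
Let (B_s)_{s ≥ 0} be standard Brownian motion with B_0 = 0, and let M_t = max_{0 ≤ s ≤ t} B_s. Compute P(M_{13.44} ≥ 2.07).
P(M_{13.44} ≥ 2.07) = 2·P(B_{13.44} ≥ 2.07) = 2(1 − Φ(2.07/√13.44)) ≈ 0.5723

By the reflection principle for Brownian motion, P(M_t ≥ a) = 2 · P(B_t ≥ a) for a ≥ 0. Since B_t ~ N(0, t), P(B_t ≥ 2.07) = 1 − Φ(2.07/√t) = 1 − Φ(2.07/√13.44) = 1 − Φ(0.5646). So
  P(M_{13.44} ≥ 2.07) = 2(1 − Φ(0.5646)) ≈ 0.5723.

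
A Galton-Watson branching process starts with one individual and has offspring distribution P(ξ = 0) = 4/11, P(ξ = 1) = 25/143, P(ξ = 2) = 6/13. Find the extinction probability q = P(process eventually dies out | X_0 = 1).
q = 26/33

The pgf is f(s) = 4/11 + 25/143·s + 6/13·s². The extinction probability q is the smallest fixed point of f in [0, 1]. Setting s = f(s):
  6/13·s² + (25/143 − 1)·s + 4/11 = 0
  6/13·s² − (4/11 + 6/13)·s + 4/11 = 0
which factors as (s − 1)·(6/13·s − 4/11) = 0, giving roots s = 1 and s = (4/11)/(6/13) = 26/33.
Mean offspring μ = 25/143 + 2·6/13 = 157/143 > 1 (supercritical), so q < 1. The extinction probability is the smaller root: q = (4/11)/(6/13) = 26/33.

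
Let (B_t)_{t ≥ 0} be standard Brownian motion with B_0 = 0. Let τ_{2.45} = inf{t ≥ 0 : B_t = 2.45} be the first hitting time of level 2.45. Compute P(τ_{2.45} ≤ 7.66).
P(τ_{2.45} ≤ 7.66) = 2(1 − Φ(2.45/√7.66)) = 2(1 − Φ(0.8852)) ≈ 0.3760

By the reflection principle for standard BM, P(τ_b ≤ t) = 2 · P(B_t ≥ b). Since B_t ~ N(0, t), P(B_t ≥ 2.45) = 1 − Φ(2.45/√t) = 1 − Φ(2.45/√7.66) = 1 − Φ(0.8852) ≈ 0.18802. Doubling: P(τ_{2.45} ≤ 7.66) ≈ 2 · 0.18802 = 0.37604 ≈ 0.3760.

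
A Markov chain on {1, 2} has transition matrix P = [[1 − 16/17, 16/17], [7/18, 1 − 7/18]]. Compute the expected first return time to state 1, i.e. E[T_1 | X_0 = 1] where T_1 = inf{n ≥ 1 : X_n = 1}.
E[T_1 | X_0 = 1] = 1/π_1 = 407/119

For an irreducible recurrent Markov chain with stationary distribution π, E[T_i | X_0 = i] = 1/π_i (Kac's formula). Here π_1 = (7/18)/(16/17 + 7/18) = (7/18)/(407/306) = 119/407, so E[T_1 | X_0 = 1] = 1/π_1 = (16/17 + 7/18)/(7/18) = (407/306)/(7/18) = 407/119.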